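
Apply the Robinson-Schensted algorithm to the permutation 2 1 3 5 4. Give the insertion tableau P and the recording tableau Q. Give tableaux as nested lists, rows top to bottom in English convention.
P = [[1, 3, 4], [2, 5]], Q = [[1, 3, 4], [2, 5]]

Insert each entry of the permutation into P by Schensted row insertion, recording in Q the position of each new cell.

Insert 2: appended to row 1. P = [[2]], Q = [[1]].
Insert 1: 1 bumps 2 from row 1; 2 starts row 2. P = [[1], [2]], Q = [[1], [2]].
Insert 3: appended to row 1. P = [[1, 3], [2]], Q = [[1, 3], [2]].
Insert 5: appended to row 1. P = [[1, 3, 5], [2]], Q = [[1, 3, 4], [2]].
Insert 4: 4 bumps 5 from row 1; 5 appends to row 2. P = [[1, 3, 4], [2, 5]], Q = [[1, 3, 4], [2, 5]].

So P = [[1, 3, 4], [2, 5]], Q = [[1, 3, 4], [2, 5]].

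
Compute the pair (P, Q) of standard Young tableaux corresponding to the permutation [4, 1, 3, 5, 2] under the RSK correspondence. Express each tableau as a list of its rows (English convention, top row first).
P = [[1, 2, 5], [3], [4]], Q = [[1, 3, 4], [2], [5]]

Insert each entry of the permutation into P by Schensted row insertion, recording in Q the position of each new cell.

After inserting 4: P = [[4]].
After inserting 1: P = [[1], [4]].
After inserting 3: P = [[1, 3], [4]].
After inserting 5: P = [[1, 3, 5], [4]].
After inserting 2: P = [[1, 2, 5], [3], [4]].

So P = [[1, 2, 5], [3], [4]], Q = [[1, 3, 4], [2], [5]].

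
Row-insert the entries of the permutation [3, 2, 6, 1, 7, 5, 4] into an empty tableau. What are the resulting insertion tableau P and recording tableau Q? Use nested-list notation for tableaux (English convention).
Insert each entry of the permutation into P by Schensted row insertion, recording in Q the position of each new cell.

After inserting 3: P = [[3]].
After inserting 2: P = [[2], [3]].
After inserting 6: P = [[2, 6], [3]].
After inserting 1: P = [[1, 6], [2], [3]].
After inserting 7: P = [[1, 6, 7], [2], [3]].
After inserting 5: P = [[1, 5, 7], [2, 6], [3]].
After inserting 4: P = [[1, 4, 7], [2, 5], [3, 6]].

So P = [[1, 4, 7], [2, 5], [3, 6]], Q = [[1, 3, 5], [2, 6], [4, 7]].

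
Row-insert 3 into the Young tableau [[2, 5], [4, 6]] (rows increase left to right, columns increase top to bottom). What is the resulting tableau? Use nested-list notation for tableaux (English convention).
[[2, 3], [4, 5], [6]]

In row 1, 3 replaces 5 (the leftmost entry greater than 3); 5 is bumped to row 2. In row 2, 5 replaces 6 (the leftmost entry greater than 5); 6 is bumped to row 3. 6 starts a new row 3. The new tableau is [[2, 3], [4, 5], [6]].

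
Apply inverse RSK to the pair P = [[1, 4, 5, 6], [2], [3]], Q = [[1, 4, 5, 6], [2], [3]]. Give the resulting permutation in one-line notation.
3 2 1 4 5 6

Reverse the RSK construction: for i from n down to 1, find the cell of Q containing i, remove the entry at that cell from P, and reverse-bump it up through P; the value ejected from row 1 is w(i).

Step i=6: Q has 6 at row 1, column 4; remove that cell from P, ejecting 6. So w(6) = 6. P is now [[1, 4, 5], [2], [3]].
Step i=5: Q has 5 at row 1, column 3; remove that cell from P, ejecting 5. So w(5) = 5. P is now [[1, 4], [2], [3]].
Step i=4: Q has 4 at row 1, column 2; remove that cell from P, ejecting 4. So w(4) = 4. P is now [[1], [2], [3]].
Step i=3: Q has 3 at row 3, column 1; remove 3 from row 3 of P and reverse-bump: 3 enters row 2 and ejects 2; 2 enters row 1 and ejects 1. So w(3) = 1. P is now [[2], [3]].
Step i=2: Q has 2 at row 2, column 1; remove 3 from row 2 of P and reverse-bump: 3 enters row 1 and ejects 2. So w(2) = 2. P is now [[3]].
Step i=1: Q has 1 at row 1, column 1; remove that cell from P, ejecting 3. So w(1) = 3. P is now [].

So w = 3 2 1 4 5 6.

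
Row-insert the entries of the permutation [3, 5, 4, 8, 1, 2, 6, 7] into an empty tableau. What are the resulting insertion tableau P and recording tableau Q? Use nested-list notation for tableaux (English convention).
Insert each entry of the permutation into P by Schensted row insertion, recording in Q the position of each new cell.

Insert 3: appended to row 1. P = [[3]].
Insert 5: appended to row 1. P = [[3, 5]].
Insert 4: 4 bumps 5 from row 1; 5 starts row 2. P = [[3, 4], [5]].
Insert 8: appended to row 1. P = [[3, 4, 8], [5]].
Insert 1: 1 bumps 3 from row 1; 3 bumps 5 from row 2; 5 starts row 3. P = [[1, 4, 8], [3], [5]].
Insert 2: 2 bumps 4 from row 1; 4 appends to row 2. P = [[1, 2, 8], [3, 4], [5]].
Insert 6: 6 bumps 8 from row 1; 8 appends to row 2. P = [[1, 2, 6], [3, 4, 8], [5]].
Insert 7: appended to row 1. P = [[1, 2, 6, 7], [3, 4, 8], [5]].

So P = [[1, 2, 6, 7], [3, 4, 8], [5]], Q = [[1, 2, 4, 8], [3, 6, 7], [5]].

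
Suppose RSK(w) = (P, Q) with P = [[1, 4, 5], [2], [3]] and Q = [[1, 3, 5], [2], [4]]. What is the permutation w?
Reverse the RSK construction: for i from n down to 1, find the cell of Q containing i, remove the entry at that cell from P, and reverse-bump it up through P; the value ejected from row 1 is w(i).

Step i=5: Q has 5 at row 1, column 3; remove that cell from P, ejecting 5. So w(5) = 5. P is now [[1, 4], [2], [3]].
Step i=4: Q has 4 at row 3, column 1; remove 3 from row 3 of P and reverse-bump: 3 enters row 2 and ejects 2; 2 enters row 1 and ejects 1. So w(4) = 1. P is now [[2, 4], [3]].
Step i=3: Q has 3 at row 1, column 2; remove that cell from P, ejecting 4. So w(3) = 4. P is now [[2], [3]].
Step i=2: Q has 2 at row 2, column 1; remove 3 from row 2 of P and reverse-bump: 3 enters row 1 and ejects 2. So w(2) = 2. P is now [[3]].
Step i=1: Q has 1 at row 1, column 1; remove that cell from P, ejecting 3. So w(1) = 3. P is now [].

So w = 3 2 4 1 5.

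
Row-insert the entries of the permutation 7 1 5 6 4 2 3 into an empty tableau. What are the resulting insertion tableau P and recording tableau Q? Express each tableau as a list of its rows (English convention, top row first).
P = [[1, 2, 3], [4, 6], [5], [7]], Q = [[1, 3, 4], [2, 7], [5], [6]]

Insert each entry of the permutation into P by Schensted row insertion, recording in Q the position of each new cell.

Insert 7: appended to row 1. P = [[7]].
Insert 1: 1 bumps 7 from row 1; 7 starts row 2. P = [[1], [7]].
Insert 5: appended to row 1. P = [[1, 5], [7]].
Insert 6: appended to row 1. P = [[1, 5, 6], [7]].
Insert 4: 4 bumps 5 from row 1; 5 bumps 7 from row 2; 7 starts row 3. P = [[1, 4, 6], [5], [7]].
Insert 2: 2 bumps 4 from row 1; 4 bumps 5 from row 2; 5 bumps 7 from row 3; 7 starts row 4. P = [[1, 2, 6], [4], [5], [7]].
Insert 3: 3 bumps 6 from row 1; 6 appends to row 2. P = [[1, 2, 3], [4, 6], [5], [7]].

So P = [[1, 2, 3], [4, 6], [5], [7]], Q = [[1, 3, 4], [2, 7], [5], [6]].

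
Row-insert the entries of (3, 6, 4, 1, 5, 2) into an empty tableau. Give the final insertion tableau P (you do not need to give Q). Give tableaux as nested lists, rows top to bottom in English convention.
Insert 3: appended to row 1. P = [[3]].
Insert 6: appended to row 1. P = [[3, 6]].
Insert 4: 4 bumps 6 from row 1; 6 starts row 2. P = [[3, 4], [6]].
Insert 1: 1 bumps 3 from row 1; 3 bumps 6 from row 2; 6 starts row 3. P = [[1, 4], [3], [6]].
Insert 5: appended to row 1. P = [[1, 4, 5], [3], [6]].
Insert 2: 2 bumps 4 from row 1; 4 appends to row 2. P = [[1, 2, 5], [3, 4], [6]].

So P = [[1, 2, 5], [3, 4], [6]].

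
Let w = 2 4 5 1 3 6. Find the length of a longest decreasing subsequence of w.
2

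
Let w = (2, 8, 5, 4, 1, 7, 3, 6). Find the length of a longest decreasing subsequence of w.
4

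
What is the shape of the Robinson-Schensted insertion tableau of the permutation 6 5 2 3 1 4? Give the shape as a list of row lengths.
[3, 1, 1, 1]

Row-insert each entry into an empty tableau.

After inserting 6: P = [[6]].
After inserting 5: P = [[5], [6]].
After inserting 2: P = [[2], [5], [6]].
After inserting 3: P = [[2, 3], [5], [6]].
After inserting 1: P = [[1, 3], [2], [5], [6]].
After inserting 4: P = [[1, 3, 4], [2], [5], [6]].

The final insertion tableau P = [[1, 3, 4], [2], [5], [6]] has shape [3, 1, 1, 1].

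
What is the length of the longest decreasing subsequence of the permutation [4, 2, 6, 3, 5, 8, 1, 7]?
3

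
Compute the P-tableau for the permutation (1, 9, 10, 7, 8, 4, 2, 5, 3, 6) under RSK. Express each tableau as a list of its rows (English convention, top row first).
P = [[1, 2, 3, 6], [4, 5], [7, 8], [9, 10]]

Insert 1: appended to row 1. P = [[1]].
Insert 9: appended to row 1. P = [[1, 9]].
Insert 10: appended to row 1. P = [[1, 9, 10]].
Insert 7: 7 bumps 9 from row 1; 9 starts row 2. P = [[1, 7, 10], [9]].
Insert 8: 8 bumps 10 from row 1; 10 appends to row 2. P = [[1, 7, 8], [9, 10]].
Insert 4: 4 bumps 7 from row 1; 7 bumps 9 from row 2; 9 starts row 3. P = [[1, 4, 8], [7, 10], [9]].
Insert 2: 2 bumps 4 from row 1; 4 bumps 7 from row 2; 7 bumps 9 from row 3; 9 starts row 4. P = [[1, 2, 8], [4, 10], [7], [9]].
Insert 5: 5 bumps 8 from row 1; 8 bumps 10 from row 2; 10 appends to row 3. P = [[1, 2, 5], [4, 8], [7, 10], [9]].
Insert 3: 3 bumps 5 from row 1; 5 bumps 8 from row 2; 8 bumps 10 from row 3; 10 appends to row 4. P = [[1, 2, 3], [4, 5], [7, 8], [9, 10]].
Insert 6: appended to row 1. P = [[1, 2, 3, 6], [4, 5], [7, 8], [9, 10]].

So P = [[1, 2, 3, 6], [4, 5], [7, 8], [9, 10]].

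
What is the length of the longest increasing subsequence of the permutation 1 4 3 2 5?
3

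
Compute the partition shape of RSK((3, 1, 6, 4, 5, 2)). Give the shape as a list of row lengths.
Row-insert each entry into an empty tableau.

After inserting 3: P = [[3]].
After inserting 1: P = [[1], [3]].
After inserting 6: P = [[1, 6], [3]].
After inserting 4: P = [[1, 4], [3, 6]].
After inserting 5: P = [[1, 4, 5], [3, 6]].
After inserting 2: P = [[1, 2, 5], [3, 4], [6]].

The final insertion tableau P = [[1, 2, 5], [3, 4], [6]] has shape [3, 2, 1].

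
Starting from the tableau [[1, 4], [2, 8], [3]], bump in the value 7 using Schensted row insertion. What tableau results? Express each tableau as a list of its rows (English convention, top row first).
7 is larger than every entry of row 1, so it is appended to row 1. The new tableau is [[1, 4, 7], [2, 8], [3]].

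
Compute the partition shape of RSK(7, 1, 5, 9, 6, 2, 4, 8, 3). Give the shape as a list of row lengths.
[4, 2, 2, 1]

Row-insert each entry into an empty tableau.

After inserting 7: P = [[7]].
After inserting 1: P = [[1], [7]].
After inserting 5: P = [[1, 5], [7]].
After inserting 9: P = [[1, 5, 9], [7]].
After inserting 6: P = [[1, 5, 6], [7, 9]].
After inserting 2: P = [[1, 2, 6], [5, 9], [7]].
After inserting 4: P = [[1, 2, 4], [5, 6], [7, 9]].
After inserting 8: P = [[1, 2, 4, 8], [5, 6], [7, 9]].
After inserting 3: P = [[1, 2, 3, 8], [4, 6], [5, 9], [7]].

The final insertion tableau P = [[1, 2, 3, 8], [4, 6], [5, 9], [7]] has shape [4, 2, 2, 1].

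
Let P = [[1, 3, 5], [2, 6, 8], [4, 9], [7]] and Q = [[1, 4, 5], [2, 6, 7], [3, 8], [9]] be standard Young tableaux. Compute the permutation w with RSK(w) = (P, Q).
Reverse the RSK construction: for i from n down to 1, find the cell of Q containing i, remove the entry at that cell from P, and reverse-bump it up through P; the value ejected from row 1 is w(i).

Step i=9: Q has 9 at row 4, column 1; remove 7 from row 4 of P and reverse-bump: 7 enters row 3 and ejects 4; 4 enters row 2 and ejects 2; 2 enters row 1 and ejects 1. So w(9) = 1. P is now [[2, 3, 5], [4, 6, 8], [7, 9]].
Step i=8: Q has 8 at row 3, column 2; remove 9 from row 3 of P and reverse-bump: 9 enters row 2 and ejects 8; 8 enters row 1 and ejects 5. So w(8) = 5. P is now [[2, 3, 8], [4, 6, 9], [7]].
Step i=7: Q has 7 at row 2, column 3; remove 9 from row 2 of P and reverse-bump: 9 enters row 1 and ejects 8. So w(7) = 8. P is now [[2, 3, 9], [4, 6], [7]].
Step i=6: Q has 6 at row 2, column 2; remove 6 from row 2 of P and reverse-bump: 6 enters row 1 and ejects 3. So w(6) = 3. P is now [[2, 6, 9], [4], [7]].
Step i=5: Q has 5 at row 1, column 3; remove that cell from P, ejecting 9. So w(5) = 9. P is now [[2, 6], [4], [7]].
Step i=4: Q has 4 at row 1, column 2; remove that cell from P, ejecting 6. So w(4) = 6. P is now [[2], [4], [7]].
Step i=3: Q has 3 at row 3, column 1; remove 7 from row 3 of P and reverse-bump: 7 enters row 2 and ejects 4; 4 enters row 1 and ejects 2. So w(3) = 2. P is now [[4], [7]].
Step i=2: Q has 2 at row 2, column 1; remove 7 from row 2 of P and reverse-bump: 7 enters row 1 and ejects 4. So w(2) = 4. P is now [[7]].
Step i=1: Q has 1 at row 1, column 1; remove that cell from P, ejecting 7. So w(1) = 7. P is now [].

So w = 7 4 2 6 9 3 8 5 1.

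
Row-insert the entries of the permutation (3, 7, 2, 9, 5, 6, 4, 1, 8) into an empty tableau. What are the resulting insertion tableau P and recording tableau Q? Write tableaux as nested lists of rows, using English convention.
P = [[1, 4, 6, 8], [2, 5, 9], [3], [7]], Q = [[1, 2, 4, 9], [3, 5, 6], [7], [8]]

Insert each entry of the permutation into P by Schensted row insertion, recording in Q the position of each new cell.

Insert 3: appended to row 1. P = [[3]], Q = [[1]].
Insert 7: appended to row 1. P = [[3, 7]], Q = [[1, 2]].
Insert 2: 2 bumps 3 from row 1; 3 starts row 2. P = [[2, 7], [3]], Q = [[1, 2], [3]].
Insert 9: appended to row 1. P = [[2, 7, 9], [3]], Q = [[1, 2, 4], [3]].
Insert 5: 5 bumps 7 from row 1; 7 appends to row 2. P = [[2, 5, 9], [3, 7]], Q = [[1, 2, 4], [3, 5]].
Insert 6: 6 bumps 9 from row 1; 9 appends to row 2. P = [[2, 5, 6], [3, 7, 9]], Q = [[1, 2, 4], [3, 5, 6]].
Insert 4: 4 bumps 5 from row 1; 5 bumps 7 from row 2; 7 starts row 3. P = [[2, 4, 6], [3, 5, 9], [7]], Q = [[1, 2, 4], [3, 5, 6], [7]].
Insert 1: 1 bumps 2 from row 1; 2 bumps 3 from row 2; 3 bumps 7 from row 3; 7 starts row 4. P = [[1, 4, 6], [2, 5, 9], [3], [7]], Q = [[1, 2, 4], [3, 5, 6], [7], [8]].
Insert 8: appended to row 1. P = [[1, 4, 6, 8], [2, 5, 9], [3], [7]], Q = [[1, 2, 4, 9], [3, 5, 6], [7], [8]].

So P = [[1, 4, 6, 8], [2, 5, 9], [3], [7]], Q = [[1, 2, 4, 9], [3, 5, 6], [7], [8]].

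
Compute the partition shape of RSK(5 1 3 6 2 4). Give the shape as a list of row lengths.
Row-insert each entry into an empty tableau.

After inserting 5: P = [[5]].
After inserting 1: P = [[1], [5]].
After inserting 3: P = [[1, 3], [5]].
After inserting 6: P = [[1, 3, 6], [5]].
After inserting 2: P = [[1, 2, 6], [3], [5]].
After inserting 4: P = [[1, 2, 4], [3, 6], [5]].

The final insertion tableau P = [[1, 2, 4], [3, 6], [5]] has shape [3, 2, 1].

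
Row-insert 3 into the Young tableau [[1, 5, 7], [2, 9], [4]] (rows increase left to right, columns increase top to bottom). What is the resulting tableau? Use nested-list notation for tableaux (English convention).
In row 1, 3 replaces 5 (the leftmost entry greater than 3); 5 is bumped to row 2. In row 2, 5 replaces 9 (the leftmost entry greater than 5); 9 is bumped to row 3. 9 is appended to row 3. The new tableau is [[1, 3, 7], [2, 5], [4, 9]].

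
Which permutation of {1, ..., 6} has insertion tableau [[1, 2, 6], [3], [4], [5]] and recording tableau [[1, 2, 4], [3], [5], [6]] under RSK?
Reverse the RSK construction: for i from n down to 1, find the cell of Q containing i, remove the entry at that cell from P, and reverse-bump it up through P; the value ejected from row 1 is w(i).

Step i=6: Q has 6 at row 4, column 1; remove 5 from row 4 of P and reverse-bump: 5 enters row 3 and ejects 4; 4 enters row 2 and ejects 3; 3 enters row 1 and ejects 2. So w(6) = 2. P is now [[1, 3, 6], [4], [5]].
Step i=5: Q has 5 at row 3, column 1; remove 5 from row 3 of P and reverse-bump: 5 enters row 2 and ejects 4; 4 enters row 1 and ejects 3. So w(5) = 3. P is now [[1, 4, 6], [5]].
Step i=4: Q has 4 at row 1, column 3; remove that cell from P, ejecting 6. So w(4) = 6. P is now [[1, 4], [5]].
Step i=3: Q has 3 at row 2, column 1; remove 5 from row 2 of P and reverse-bump: 5 enters row 1 and ejects 4. So w(3) = 4. P is now [[1, 5]].
Step i=2: Q has 2 at row 1, column 2; remove that cell from P, ejecting 5. So w(2) = 5. P is now [[1]].
Step i=1: Q has 1 at row 1, column 1; remove that cell from P, ejecting 1. So w(1) = 1. P is now [].

So w = 1 5 4 6 3 2.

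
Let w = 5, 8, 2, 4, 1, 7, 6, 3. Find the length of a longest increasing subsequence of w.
3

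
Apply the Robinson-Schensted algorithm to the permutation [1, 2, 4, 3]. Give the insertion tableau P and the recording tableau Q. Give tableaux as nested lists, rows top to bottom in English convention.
P = [[1, 2, 3], [4]], Q = [[1, 2, 3], [4]]

Insert each entry of the permutation into P by Schensted row insertion, recording in Q the position of each new cell.

Insert 1: appended to row 1. P = [[1]], Q = [[1]].
Insert 2: appended to row 1. P = [[1, 2]], Q = [[1, 2]].
Insert 4: appended to row 1. P = [[1, 2, 4]], Q = [[1, 2, 3]].
Insert 3: 3 bumps 4 from row 1; 4 starts row 2. P = [[1, 2, 3], [4]], Q = [[1, 2, 3], [4]].

So P = [[1, 2, 3], [4]], Q = [[1, 2, 3], [4]].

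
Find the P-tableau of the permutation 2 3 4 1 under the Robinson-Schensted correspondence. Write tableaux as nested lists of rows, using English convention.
Insert 2: appended to row 1. P = [[2]].
Insert 3: appended to row 1. P = [[2, 3]].
Insert 4: appended to row 1. P = [[2, 3, 4]].
Insert 1: 1 bumps 2 from row 1; 2 starts row 2. P = [[1, 3, 4], [2]].

So P = [[1, 3, 4], [2]].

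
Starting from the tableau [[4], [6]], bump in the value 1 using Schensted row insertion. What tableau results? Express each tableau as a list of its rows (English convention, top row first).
[[1], [4], [6]]

In row 1, 1 replaces 4 (the leftmost entry greater than 1); 4 is bumped to row 2. In row 2, 4 replaces 6 (the leftmost entry greater than 4); 6 is bumped to row 3. 6 starts a new row 3. The new tableau is [[1], [4], [6]].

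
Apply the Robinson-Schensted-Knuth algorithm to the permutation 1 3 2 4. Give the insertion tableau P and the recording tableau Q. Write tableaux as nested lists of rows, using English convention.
P = [[1, 2, 4], [3]], Q = [[1, 2, 4], [3]]

Insert each entry of the permutation into P by Schensted row insertion, recording in Q the position of each new cell.

Insert 1: appended to row 1. P = [[1]], Q = [[1]].
Insert 3: appended to row 1. P = [[1, 3]], Q = [[1, 2]].
Insert 2: 2 bumps 3 from row 1; 3 starts row 2. P = [[1, 2], [3]], Q = [[1, 2], [3]].
Insert 4: appended to row 1. P = [[1, 2, 4], [3]], Q = [[1, 2, 4], [3]].

So P = [[1, 2, 4], [3]], Q = [[1, 2, 4], [3]].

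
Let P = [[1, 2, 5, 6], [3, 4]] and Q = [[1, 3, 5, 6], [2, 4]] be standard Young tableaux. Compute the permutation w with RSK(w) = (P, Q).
3 1 4 2 5 6

Reverse the RSK construction: for i from n down to 1, find the cell of Q containing i, remove the entry at that cell from P, and reverse-bump it up through P; the value ejected from row 1 is w(i).

Step i=6: Q has 6 at row 1, column 4; remove that cell from P, ejecting 6. So w(6) = 6. P is now [[1, 2, 5], [3, 4]].
Step i=5: Q has 5 at row 1, column 3; remove that cell from P, ejecting 5. So w(5) = 5. P is now [[1, 2], [3, 4]].
Step i=4: Q has 4 at row 2, column 2; remove 4 from row 2 of P and reverse-bump: 4 enters row 1 and ejects 2. So w(4) = 2. P is now [[1, 4], [3]].
Step i=3: Q has 3 at row 1, column 2; remove that cell from P, ejecting 4. So w(3) = 4. P is now [[1], [3]].
Step i=2: Q has 2 at row 2, column 1; remove 3 from row 2 of P and reverse-bump: 3 enters row 1 and ejects 1. So w(2) = 1. P is now [[3]].
Step i=1: Q has 1 at row 1, column 1; remove that cell from P, ejecting 3. So w(1) = 3. P is now [].

So w = 3 1 4 2 5 6.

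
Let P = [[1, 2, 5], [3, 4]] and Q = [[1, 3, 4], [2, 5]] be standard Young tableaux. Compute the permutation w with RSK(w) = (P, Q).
3 1 4 5 2

Reverse the RSK construction: for i from n down to 1, find the cell of Q containing i, remove the entry at that cell from P, and reverse-bump it up through P; the value ejected from row 1 is w(i).

Step i=5: Q has 5 at row 2, column 2; remove 4 from row 2 of P and reverse-bump: 4 enters row 1 and ejects 2. So w(5) = 2. P is now [[1, 4, 5], [3]].
Step i=4: Q has 4 at row 1, column 3; remove that cell from P, ejecting 5. So w(4) = 5. P is now [[1, 4], [3]].
Step i=3: Q has 3 at row 1, column 2; remove that cell from P, ejecting 4. So w(3) = 4. P is now [[1], [3]].
Step i=2: Q has 2 at row 2, column 1; remove 3 from row 2 of P and reverse-bump: 3 enters row 1 and ejects 1. So w(2) = 1. P is now [[3]].
Step i=1: Q has 1 at row 1, column 1; remove that cell from P, ejecting 3. So w(1) = 3. P is now [].

So w = 3 1 4 5 2.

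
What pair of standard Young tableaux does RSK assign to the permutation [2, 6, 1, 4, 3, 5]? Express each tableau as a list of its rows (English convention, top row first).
P = [[1, 3, 5], [2, 4], [6]], Q = [[1, 2, 6], [3, 4], [5]]

Insert each entry of the permutation into P by Schensted row insertion, recording in Q the position of each new cell.

Insert 2: appended to row 1. P = [[2]].
Insert 6: appended to row 1. P = [[2, 6]].
Insert 1: 1 bumps 2 from row 1; 2 starts row 2. P = [[1, 6], [2]].
Insert 4: 4 bumps 6 from row 1; 6 appends to row 2. P = [[1, 4], [2, 6]].
Insert 3: 3 bumps 4 from row 1; 4 bumps 6 from row 2; 6 starts row 3. P = [[1, 3], [2, 4], [6]].
Insert 5: appended to row 1. P = [[1, 3, 5], [2, 4], [6]].

So P = [[1, 3, 5], [2, 4], [6]], Q = [[1, 2, 6], [3, 4], [5]].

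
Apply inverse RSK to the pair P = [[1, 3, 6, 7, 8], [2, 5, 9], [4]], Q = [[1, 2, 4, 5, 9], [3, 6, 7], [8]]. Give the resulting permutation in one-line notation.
4 5 2 6 9 3 7 1 8

Reverse the RSK construction: for i from n down to 1, find the cell of Q containing i, remove the entry at that cell from P, and reverse-bump it up through P; the value ejected from row 1 is w(i).

Step i=9: Q has 9 at row 1, column 5; remove that cell from P, ejecting 8. So w(9) = 8. P is now [[1, 3, 6, 7], [2, 5, 9], [4]].
Step i=8: Q has 8 at row 3, column 1; remove 4 from row 3 of P and reverse-bump: 4 enters row 2 and ejects 2; 2 enters row 1 and ejects 1. So w(8) = 1. P is now [[2, 3, 6, 7], [4, 5, 9]].
Step i=7: Q has 7 at row 2, column 3; remove 9 from row 2 of P and reverse-bump: 9 enters row 1 and ejects 7. So w(7) = 7. P is now [[2, 3, 6, 9], [4, 5]].
Step i=6: Q has 6 at row 2, column 2; remove 5 from row 2 of P and reverse-bump: 5 enters row 1 and ejects 3. So w(6) = 3. P is now [[2, 5, 6, 9], [4]].
Step i=5: Q has 5 at row 1, column 4; remove that cell from P, ejecting 9. So w(5) = 9. P is now [[2, 5, 6], [4]].
Step i=4: Q has 4 at row 1, column 3; remove that cell from P, ejecting 6. So w(4) = 6. P is now [[2, 5], [4]].
Step i=3: Q has 3 at row 2, column 1; remove 4 from row 2 of P and reverse-bump: 4 enters row 1 and ejects 2. So w(3) = 2. P is now [[4, 5]].
Step i=2: Q has 2 at row 1, column 2; remove that cell from P, ejecting 5. So w(2) = 5. P is now [[4]].
Step i=1: Q has 1 at row 1, column 1; remove that cell from P, ejecting 4. So w(1) = 4. P is now [].

So w = 4 5 2 6 9 3 7 1 8.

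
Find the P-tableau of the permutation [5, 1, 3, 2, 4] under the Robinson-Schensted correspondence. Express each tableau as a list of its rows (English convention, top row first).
P = [[1, 2, 4], [3], [5]]

Insert 5: appended to row 1. P = [[5]].
Insert 1: 1 bumps 5 from row 1; 5 starts row 2. P = [[1], [5]].
Insert 3: appended to row 1. P = [[1, 3], [5]].
Insert 2: 2 bumps 3 from row 1; 3 bumps 5 from row 2; 5 starts row 3. P = [[1, 2], [3], [5]].
Insert 4: appended to row 1. P = [[1, 2, 4], [3], [5]].

So P = [[1, 2, 4], [3], [5]].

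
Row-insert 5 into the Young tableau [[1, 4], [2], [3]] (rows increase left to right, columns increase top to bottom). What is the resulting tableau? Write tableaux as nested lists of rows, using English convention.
[[1, 4, 5], [2], [3]]

5 is larger than every entry of row 1, so it is appended to row 1. The new tableau is [[1, 4, 5], [2], [3]].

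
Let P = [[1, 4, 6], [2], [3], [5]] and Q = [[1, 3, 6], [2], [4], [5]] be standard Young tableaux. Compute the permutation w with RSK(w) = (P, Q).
5 3 4 2 1 6

Reverse the RSK construction: for i from n down to 1, find the cell of Q containing i, remove the entry at that cell from P, and reverse-bump it up through P; the value ejected from row 1 is w(i).

Step i=6: Q has 6 at row 1, column 3; remove that cell from P, ejecting 6. So w(6) = 6. P is now [[1, 4], [2], [3], [5]].
Step i=5: Q has 5 at row 4, column 1; remove 5 from row 4 of P and reverse-bump: 5 enters row 3 and ejects 3; 3 enters row 2 and ejects 2; 2 enters row 1 and ejects 1. So w(5) = 1. P is now [[2, 4], [3], [5]].
Step i=4: Q has 4 at row 3, column 1; remove 5 from row 3 of P and reverse-bump: 5 enters row 2 and ejects 3; 3 enters row 1 and ejects 2. So w(4) = 2. P is now [[3, 4], [5]].
Step i=3: Q has 3 at row 1, column 2; remove that cell from P, ejecting 4. So w(3) = 4. P is now [[3], [5]].
Step i=2: Q has 2 at row 2, column 1; remove 5 from row 2 of P and reverse-bump: 5 enters row 1 and ejects 3. So w(2) = 3. P is now [[5]].
Step i=1: Q has 1 at row 1, column 1; remove that cell from P, ejecting 5. So w(1) = 5. P is now [].

So w = 5 3 4 2 1 6.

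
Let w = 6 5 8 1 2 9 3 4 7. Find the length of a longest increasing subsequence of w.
5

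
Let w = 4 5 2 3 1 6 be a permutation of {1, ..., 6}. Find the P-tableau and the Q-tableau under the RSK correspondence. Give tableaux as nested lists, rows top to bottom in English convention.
Insert each entry of the permutation into P by Schensted row insertion, recording in Q the position of each new cell.

Insert 4: appended to row 1. P = [[4]], Q = [[1]].
Insert 5: appended to row 1. P = [[4, 5]], Q = [[1, 2]].
Insert 2: 2 bumps 4 from row 1; 4 starts row 2. P = [[2, 5], [4]], Q = [[1, 2], [3]].
Insert 3: 3 bumps 5 from row 1; 5 appends to row 2. P = [[2, 3], [4, 5]], Q = [[1, 2], [3, 4]].
Insert 1: 1 bumps 2 from row 1; 2 bumps 4 from row 2; 4 starts row 3. P = [[1, 3], [2, 5], [4]], Q = [[1, 2], [3, 4], [5]].
Insert 6: appended to row 1. P = [[1, 3, 6], [2, 5], [4]], Q = [[1, 2, 6], [3, 4], [5]].

So P = [[1, 3, 6], [2, 5], [4]], Q = [[1, 2, 6], [3, 4], [5]].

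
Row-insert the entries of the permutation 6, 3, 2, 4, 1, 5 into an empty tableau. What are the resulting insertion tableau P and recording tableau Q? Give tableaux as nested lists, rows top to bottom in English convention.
Insert each entry of the permutation into P by Schensted row insertion, recording in Q the position of each new cell.

Insert 6: appended to row 1. P = [[6]].
Insert 3: 3 bumps 6 from row 1; 6 starts row 2. P = [[3], [6]].
Insert 2: 2 bumps 3 from row 1; 3 bumps 6 from row 2; 6 starts row 3. P = [[2], [3], [6]].
Insert 4: appended to row 1. P = [[2, 4], [3], [6]].
Insert 1: 1 bumps 2 from row 1; 2 bumps 3 from row 2; 3 bumps 6 from row 3; 6 starts row 4. P = [[1, 4], [2], [3], [6]].
Insert 5: appended to row 1. P = [[1, 4, 5], [2], [3], [6]].

So P = [[1, 4, 5], [2], [3], [6]], Q = [[1, 4, 6], [2], [3], [5]].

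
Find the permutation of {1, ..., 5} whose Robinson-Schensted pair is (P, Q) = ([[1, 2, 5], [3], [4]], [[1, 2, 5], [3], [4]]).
Reverse the RSK construction: for i from n down to 1, find the cell of Q containing i, remove the entry at that cell from P, and reverse-bump it up through P; the value ejected from row 1 is w(i).

Step i=5: Q has 5 at row 1, column 3; remove that cell from P, ejecting 5. So w(5) = 5. P is now [[1, 2], [3], [4]].
Step i=4: Q has 4 at row 3, column 1; remove 4 from row 3 of P and reverse-bump: 4 enters row 2 and ejects 3; 3 enters row 1 and ejects 2. So w(4) = 2. P is now [[1, 3], [4]].
Step i=3: Q has 3 at row 2, column 1; remove 4 from row 2 of P and reverse-bump: 4 enters row 1 and ejects 3. So w(3) = 3. P is now [[1, 4]].
Step i=2: Q has 2 at row 1, column 2; remove that cell from P, ejecting 4. So w(2) = 4. P is now [[1]].
Step i=1: Q has 1 at row 1, column 1; remove that cell from P, ejecting 1. So w(1) = 1. P is now [].

So w = 1 4 3 2 5.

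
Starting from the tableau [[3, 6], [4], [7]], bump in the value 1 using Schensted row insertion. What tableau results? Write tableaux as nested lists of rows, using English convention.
[[1, 6], [3], [4], [7]]

In row 1, 1 replaces 3 (the leftmost entry greater than 1); 3 is bumped to row 2. In row 2, 3 replaces 4 (the leftmost entry greater than 3); 4 is bumped to row 3. In row 3, 4 replaces 7 (the leftmost entry greater than 4); 7 is bumped to row 4. 7 starts a new row 4. The new tableau is [[1, 6], [3], [4], [7]].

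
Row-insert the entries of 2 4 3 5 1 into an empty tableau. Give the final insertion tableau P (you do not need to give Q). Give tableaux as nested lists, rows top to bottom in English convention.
P = [[1, 3, 5], [2], [4]]

Insert 2: appended to row 1. P = [[2]].
Insert 4: appended to row 1. P = [[2, 4]].
Insert 3: 3 bumps 4 from row 1; 4 starts row 2. P = [[2, 3], [4]].
Insert 5: appended to row 1. P = [[2, 3, 5], [4]].
Insert 1: 1 bumps 2 from row 1; 2 bumps 4 from row 2; 4 starts row 3. P = [[1, 3, 5], [2], [4]].

So P = [[1, 3, 5], [2], [4]].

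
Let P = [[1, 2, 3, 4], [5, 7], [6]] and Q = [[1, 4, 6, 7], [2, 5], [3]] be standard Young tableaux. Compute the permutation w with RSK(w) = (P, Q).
Reverse the RSK construction: for i from n down to 1, find the cell of Q containing i, remove the entry at that cell from P, and reverse-bump it up through P; the value ejected from row 1 is w(i).

Step i=7: Q has 7 at row 1, column 4; remove that cell from P, ejecting 4. So w(7) = 4. P is now [[1, 2, 3], [5, 7], [6]].
Step i=6: Q has 6 at row 1, column 3; remove that cell from P, ejecting 3. So w(6) = 3. P is now [[1, 2], [5, 7], [6]].
Step i=5: Q has 5 at row 2, column 2; remove 7 from row 2 of P and reverse-bump: 7 enters row 1 and ejects 2. So w(5) = 2. P is now [[1, 7], [5], [6]].
Step i=4: Q has 4 at row 1, column 2; remove that cell from P, ejecting 7. So w(4) = 7. P is now [[1], [5], [6]].
Step i=3: Q has 3 at row 3, column 1; remove 6 from row 3 of P and reverse-bump: 6 enters row 2 and ejects 5; 5 enters row 1 and ejects 1. So w(3) = 1. P is now [[5], [6]].
Step i=2: Q has 2 at row 2, column 1; remove 6 from row 2 of P and reverse-bump: 6 enters row 1 and ejects 5. So w(2) = 5. P is now [[6]].
Step i=1: Q has 1 at row 1, column 1; remove that cell from P, ejecting 6. So w(1) = 6. P is now [].

So w = 6 5 1 7 2 3 4.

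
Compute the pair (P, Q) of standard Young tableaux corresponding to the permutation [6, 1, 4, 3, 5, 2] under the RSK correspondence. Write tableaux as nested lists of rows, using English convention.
P = [[1, 2, 5], [3], [4], [6]], Q = [[1, 3, 5], [2], [4], [6]]

Insert each entry of the permutation into P by Schensted row insertion, recording in Q the position of each new cell.

Insert 6: appended to row 1. P = [[6]].
Insert 1: 1 bumps 6 from row 1; 6 starts row 2. P = [[1], [6]].
Insert 4: appended to row 1. P = [[1, 4], [6]].
Insert 3: 3 bumps 4 from row 1; 4 bumps 6 from row 2; 6 starts row 3. P = [[1, 3], [4], [6]].
Insert 5: appended to row 1. P = [[1, 3, 5], [4], [6]].
Insert 2: 2 bumps 3 from row 1; 3 bumps 4 from row 2; 4 bumps 6 from row 3; 6 starts row 4. P = [[1, 2, 5], [3], [4], [6]].

So P = [[1, 2, 5], [3], [4], [6]], Q = [[1, 3, 5], [2], [4], [6]].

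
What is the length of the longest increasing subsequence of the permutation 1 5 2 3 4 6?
5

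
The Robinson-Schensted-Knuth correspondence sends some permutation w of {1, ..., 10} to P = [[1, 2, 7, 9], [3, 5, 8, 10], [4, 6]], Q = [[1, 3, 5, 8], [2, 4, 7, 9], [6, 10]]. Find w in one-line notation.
Reverse the RSK construction: for i from n down to 1, find the cell of Q containing i, remove the entry at that cell from P, and reverse-bump it up through P; the value ejected from row 1 is w(i).

Step i=10: Q has 10 at row 3, column 2; remove 6 from row 3 of P and reverse-bump: 6 enters row 2 and ejects 5; 5 enters row 1 and ejects 2. So w(10) = 2. P is now [[1, 5, 7, 9], [3, 6, 8, 10], [4]].
Step i=9: Q has 9 at row 2, column 4; remove 10 from row 2 of P and reverse-bump: 10 enters row 1 and ejects 9. So w(9) = 9. P is now [[1, 5, 7, 10], [3, 6, 8], [4]].
Step i=8: Q has 8 at row 1, column 4; remove that cell from P, ejecting 10. So w(8) = 10. P is now [[1, 5, 7], [3, 6, 8], [4]].
Step i=7: Q has 7 at row 2, column 3; remove 8 from row 2 of P and reverse-bump: 8 enters row 1 and ejects 7. So w(7) = 7. P is now [[1, 5, 8], [3, 6], [4]].
Step i=6: Q has 6 at row 3, column 1; remove 4 from row 3 of P and reverse-bump: 4 enters row 2 and ejects 3; 3 enters row 1 and ejects 1. So w(6) = 1. P is now [[3, 5, 8], [4, 6]].
Step i=5: Q has 5 at row 1, column 3; remove that cell from P, ejecting 8. So w(5) = 8. P is now [[3, 5], [4, 6]].
Step i=4: Q has 4 at row 2, column 2; remove 6 from row 2 of P and reverse-bump: 6 enters row 1 and ejects 5. So w(4) = 5. P is now [[3, 6], [4]].
Step i=3: Q has 3 at row 1, column 2; remove that cell from P, ejecting 6. So w(3) = 6. P is now [[3], [4]].
Step i=2: Q has 2 at row 2, column 1; remove 4 from row 2 of P and reverse-bump: 4 enters row 1 and ejects 3. So w(2) = 3. P is now [[4]].
Step i=1: Q has 1 at row 1, column 1; remove that cell from P, ejecting 4. So w(1) = 4. P is now [].

So w = 4 3 6 5 8 1 7 10 9 2.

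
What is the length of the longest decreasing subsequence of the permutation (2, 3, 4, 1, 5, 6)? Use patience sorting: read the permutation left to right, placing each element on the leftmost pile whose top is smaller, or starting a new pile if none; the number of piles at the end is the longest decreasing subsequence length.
2

2: new pile. tops = [2]
3: onto pile 1 (replacing 2). tops = [3]
4: onto pile 1 (replacing 3). tops = [4]
1: new pile. tops = [4, 1]
5: onto pile 1 (replacing 4). tops = [5, 1]
6: onto pile 1 (replacing 5). tops = [6, 1]

2 piles, so the longest decreasing subsequence has length 2.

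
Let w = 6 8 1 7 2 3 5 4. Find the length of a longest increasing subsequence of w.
4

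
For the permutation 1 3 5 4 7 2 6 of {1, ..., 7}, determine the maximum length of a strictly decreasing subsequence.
3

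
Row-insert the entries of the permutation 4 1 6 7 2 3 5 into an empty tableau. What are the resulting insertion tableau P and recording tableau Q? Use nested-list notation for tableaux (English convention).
P = [[1, 2, 3, 5], [4, 6, 7]], Q = [[1, 3, 4, 7], [2, 5, 6]]

Insert each entry of the permutation into P by Schensted row insertion, recording in Q the position of each new cell.

After inserting 4: P = [[4]].
After inserting 1: P = [[1], [4]].
After inserting 6: P = [[1, 6], [4]].
After inserting 7: P = [[1, 6, 7], [4]].
After inserting 2: P = [[1, 2, 7], [4, 6]].
After inserting 3: P = [[1, 2, 3], [4, 6, 7]].
After inserting 5: P = [[1, 2, 3, 5], [4, 6, 7]].

So P = [[1, 2, 3, 5], [4, 6, 7]], Q = [[1, 3, 4, 7], [2, 5, 6]].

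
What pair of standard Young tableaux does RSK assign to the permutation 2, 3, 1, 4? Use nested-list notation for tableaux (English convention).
P = [[1, 3, 4], [2]], Q = [[1, 2, 4], [3]]

Insert each entry of the permutation into P by Schensted row insertion, recording in Q the position of each new cell.

Insert 2: appended to row 1. P = [[2]].
Insert 3: appended to row 1. P = [[2, 3]].
Insert 1: 1 bumps 2 from row 1; 2 starts row 2. P = [[1, 3], [2]].
Insert 4: appended to row 1. P = [[1, 3, 4], [2]].

So P = [[1, 3, 4], [2]], Q = [[1, 2, 4], [3]].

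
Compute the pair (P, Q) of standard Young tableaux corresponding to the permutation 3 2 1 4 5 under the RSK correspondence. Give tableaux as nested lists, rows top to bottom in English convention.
Insert each entry of the permutation into P by Schensted row insertion, recording in Q the position of each new cell.

After inserting 3: P = [[3]].
After inserting 2: P = [[2], [3]].
After inserting 1: P = [[1], [2], [3]].
After inserting 4: P = [[1, 4], [2], [3]].
After inserting 5: P = [[1, 4, 5], [2], [3]].

So P = [[1, 4, 5], [2], [3]], Q = [[1, 4, 5], [2], [3]].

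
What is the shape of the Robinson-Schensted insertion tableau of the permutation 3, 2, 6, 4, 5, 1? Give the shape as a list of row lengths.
[3, 2, 1]

Row-insert each entry into an empty tableau.

After inserting 3: P = [[3]].
After inserting 2: P = [[2], [3]].
After inserting 6: P = [[2, 6], [3]].
After inserting 4: P = [[2, 4], [3, 6]].
After inserting 5: P = [[2, 4, 5], [3, 6]].
After inserting 1: P = [[1, 4, 5], [2, 6], [3]].

The final insertion tableau P = [[1, 4, 5], [2, 6], [3]] has shape [3, 2, 1].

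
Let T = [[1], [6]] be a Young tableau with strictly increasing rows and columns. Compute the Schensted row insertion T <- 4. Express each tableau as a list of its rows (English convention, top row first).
4 is larger than every entry of row 1, so it is appended to row 1. The new tableau is [[1, 4], [6]].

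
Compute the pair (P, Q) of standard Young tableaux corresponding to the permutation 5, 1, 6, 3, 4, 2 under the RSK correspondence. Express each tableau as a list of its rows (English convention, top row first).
P = [[1, 2, 4], [3, 6], [5]], Q = [[1, 3, 5], [2, 4], [6]]

Insert each entry of the permutation into P by Schensted row insertion, recording in Q the position of each new cell.

Insert 5: appended to row 1. P = [[5]].
Insert 1: 1 bumps 5 from row 1; 5 starts row 2. P = [[1], [5]].
Insert 6: appended to row 1. P = [[1, 6], [5]].
Insert 3: 3 bumps 6 from row 1; 6 appends to row 2. P = [[1, 3], [5, 6]].
Insert 4: appended to row 1. P = [[1, 3, 4], [5, 6]].
Insert 2: 2 bumps 3 from row 1; 3 bumps 5 from row 2; 5 starts row 3. P = [[1, 2, 4], [3, 6], [5]].

So P = [[1, 2, 4], [3, 6], [5]], Q = [[1, 3, 5], [2, 4], [6]].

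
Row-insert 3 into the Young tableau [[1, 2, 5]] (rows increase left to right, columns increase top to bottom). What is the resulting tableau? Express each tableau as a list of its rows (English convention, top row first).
[[1, 2, 3], [5]]

In row 1, 3 replaces 5 (the leftmost entry greater than 3); 5 is bumped to row 2. 5 starts a new row 2. The new tableau is [[1, 2, 3], [5]].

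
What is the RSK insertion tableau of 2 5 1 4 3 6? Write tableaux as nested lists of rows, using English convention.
Insert 2: appended to row 1. P = [[2]].
Insert 5: appended to row 1. P = [[2, 5]].
Insert 1: 1 bumps 2 from row 1; 2 starts row 2. P = [[1, 5], [2]].
Insert 4: 4 bumps 5 from row 1; 5 appends to row 2. P = [[1, 4], [2, 5]].
Insert 3: 3 bumps 4 from row 1; 4 bumps 5 from row 2; 5 starts row 3. P = [[1, 3], [2, 4], [5]].
Insert 6: appended to row 1. P = [[1, 3, 6], [2, 4], [5]].

So P = [[1, 3, 6], [2, 4], [5]].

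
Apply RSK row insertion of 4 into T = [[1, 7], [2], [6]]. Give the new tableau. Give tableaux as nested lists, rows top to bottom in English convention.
[[1, 4], [2, 7], [6]]

In row 1, 4 replaces 7 (the leftmost entry greater than 4); 7 is bumped to row 2. 7 is appended to row 2. The new tableau is [[1, 4], [2, 7], [6]].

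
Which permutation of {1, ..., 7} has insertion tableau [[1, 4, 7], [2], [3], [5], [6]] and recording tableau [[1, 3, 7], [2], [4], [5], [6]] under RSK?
Reverse RSK: for i = n, n-1, ..., 1, locate i in Q, remove the corresponding corner cell from P, and reverse-bump its entry up through P; the value ejected from row 1 is w(i).

So w = 6 3 5 4 2 1 7.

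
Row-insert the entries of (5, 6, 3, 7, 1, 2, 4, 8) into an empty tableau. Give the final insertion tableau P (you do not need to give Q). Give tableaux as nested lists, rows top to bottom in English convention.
P = [[1, 2, 4, 8], [3, 6, 7], [5]]

After inserting 5: P = [[5]].
After inserting 6: P = [[5, 6]].
After inserting 3: P = [[3, 6], [5]].
After inserting 7: P = [[3, 6, 7], [5]].
After inserting 1: P = [[1, 6, 7], [3], [5]].
After inserting 2: P = [[1, 2, 7], [3, 6], [5]].
After inserting 4: P = [[1, 2, 4], [3, 6, 7], [5]].
After inserting 8: P = [[1, 2, 4, 8], [3, 6, 7], [5]].

So P = [[1, 2, 4, 8], [3, 6, 7], [5]].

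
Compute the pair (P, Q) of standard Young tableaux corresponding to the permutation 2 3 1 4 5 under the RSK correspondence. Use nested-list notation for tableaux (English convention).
P = [[1, 3, 4, 5], [2]], Q = [[1, 2, 4, 5], [3]]

Insert each entry of the permutation into P by Schensted row insertion, recording in Q the position of each new cell.

After inserting 2: P = [[2]].
After inserting 3: P = [[2, 3]].
After inserting 1: P = [[1, 3], [2]].
After inserting 4: P = [[1, 3, 4], [2]].
After inserting 5: P = [[1, 3, 4, 5], [2]].

So P = [[1, 3, 4, 5], [2]], Q = [[1, 2, 4, 5], [3]].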